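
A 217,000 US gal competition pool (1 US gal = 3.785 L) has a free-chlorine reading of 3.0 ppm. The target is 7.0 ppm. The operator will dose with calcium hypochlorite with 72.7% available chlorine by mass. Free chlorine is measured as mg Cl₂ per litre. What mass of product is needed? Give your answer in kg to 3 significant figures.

Volume: 217,000 US gal × 3.785 L/gal = 821,345 L.
Chlorine deficit: 7.0 − 3.0 = 4 ppm = 4 mg/L as Cl₂.
Cl₂ equivalent needed: 4 mg/L × 821,345 L = 3,285,000 mg = 3285 g.
Product at 72.7% available chlorine: 3285 / 0.727 = 4519 g.

4.52 kg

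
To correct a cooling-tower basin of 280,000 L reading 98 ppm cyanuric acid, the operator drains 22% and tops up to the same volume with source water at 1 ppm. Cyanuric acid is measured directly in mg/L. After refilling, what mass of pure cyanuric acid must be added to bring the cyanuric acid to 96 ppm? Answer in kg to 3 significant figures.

5.42 kg

After draining 22% and refilling: 98 × 0.78 + 1 × 0.22 = 76.66 ppm.
Deficit to target: 96 − 76.66 = 19.34 mg/L.
Mass: 19.34 mg/L × 280,000 L = 5415 g cyanuric acid.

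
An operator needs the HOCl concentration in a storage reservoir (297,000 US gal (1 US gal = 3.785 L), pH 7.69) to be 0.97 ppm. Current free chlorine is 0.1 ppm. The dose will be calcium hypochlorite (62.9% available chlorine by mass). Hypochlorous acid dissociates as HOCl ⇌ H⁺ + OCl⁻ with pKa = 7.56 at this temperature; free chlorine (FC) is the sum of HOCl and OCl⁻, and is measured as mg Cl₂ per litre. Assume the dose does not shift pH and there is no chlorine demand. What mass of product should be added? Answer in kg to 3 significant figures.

Volume: 297,000 US gal × 3.785 L/gal = 1,124,145 L.
[OCl⁻]/[HOCl] = 10^(pH − pKa) = 10^(7.69 − 7.56) = 1.349; fraction as HOCl = 1/(1 + 1.349) = 0.4257.
Free chlorine required for 0.97 ppm HOCl: 0.97 / 0.4257 = 2.278 ppm.
FC to add: 2.278 − 0.1 = 2.178 mg/L as Cl₂.
Cl₂ equivalent: 2.178 mg/L × 1,124,145 L = 2449 g.
Product at 62.9% available Cl: 2449 / 0.629 = 3893 g.

3.89 kg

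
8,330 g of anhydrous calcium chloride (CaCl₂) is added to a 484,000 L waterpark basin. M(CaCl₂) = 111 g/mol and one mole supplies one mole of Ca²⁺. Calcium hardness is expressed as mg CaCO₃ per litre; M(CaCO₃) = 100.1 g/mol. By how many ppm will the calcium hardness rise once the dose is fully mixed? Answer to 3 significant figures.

Moles of Ca²⁺: 8,330 g ÷ 111 g/mol = 75.05 mol.
As CaCO₃: 75.05 mol × 100.1 g/mol = 7512 g.
Rise: 7512 g / 484,000 L × 1000 = 15.52 mg/L.

15.5 ppm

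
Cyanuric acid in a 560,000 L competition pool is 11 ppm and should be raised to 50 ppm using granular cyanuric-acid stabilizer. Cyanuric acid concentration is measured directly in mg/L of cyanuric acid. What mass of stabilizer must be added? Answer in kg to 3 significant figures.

21.8 kg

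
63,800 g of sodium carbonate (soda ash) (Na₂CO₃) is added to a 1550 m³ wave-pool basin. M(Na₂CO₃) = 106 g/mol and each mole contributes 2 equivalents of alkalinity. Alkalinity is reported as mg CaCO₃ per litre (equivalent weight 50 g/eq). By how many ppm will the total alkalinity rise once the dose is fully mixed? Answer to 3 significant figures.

Volume: 1550 m³ = 1,550,000 L.
Moles of Na₂CO₃: 63,800 g ÷ 106 g/mol = 601.9 mol → 1204 eq of alkalinity.
As CaCO₃: 1204 eq × 50 g/eq = 60,190 g.
Rise: 60,190 g / 1,550,000 L × 1000 = 38.83 mg/L.

38.8 ppm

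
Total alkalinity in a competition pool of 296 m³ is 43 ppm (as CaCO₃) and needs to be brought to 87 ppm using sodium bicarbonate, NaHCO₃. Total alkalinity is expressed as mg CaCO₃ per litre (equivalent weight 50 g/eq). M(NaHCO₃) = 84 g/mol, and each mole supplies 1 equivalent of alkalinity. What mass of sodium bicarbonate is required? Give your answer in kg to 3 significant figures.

21.9 kg

Volume: 296 m³ = 296,000 L.
Alkalinity to add: (87 − 43) = 44 mg/L as CaCO₃ × 296,000 L = 13,020 g as CaCO₃.
Equivalents: 13,020 g ÷ 50 g/eq = 260.5 eq.
NaHCO₃ supplies 1 eq per mole → 260.5 mol.
Mass: 260.5 mol × 84 g/mol = 21,880 g.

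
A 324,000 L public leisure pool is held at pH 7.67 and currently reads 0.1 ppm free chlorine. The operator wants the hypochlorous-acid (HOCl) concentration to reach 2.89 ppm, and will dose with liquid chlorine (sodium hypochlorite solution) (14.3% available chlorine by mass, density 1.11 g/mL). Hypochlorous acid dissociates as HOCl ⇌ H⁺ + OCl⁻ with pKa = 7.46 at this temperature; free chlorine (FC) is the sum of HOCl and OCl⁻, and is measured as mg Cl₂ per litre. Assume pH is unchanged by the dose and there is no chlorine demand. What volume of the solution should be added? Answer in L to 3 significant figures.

[OCl⁻]/[HOCl] = 10^(pH − pKa) = 10^(7.67 − 7.46) = 1.622; fraction as HOCl = 1/(1 + 1.622) = 0.3814.
Free chlorine required for 2.89 ppm HOCl: 2.89 / 0.3814 = 7.577 ppm.
FC to add: 7.577 − 0.1 = 7.477 mg/L as Cl₂.
Cl₂ equivalent: 7.477 mg/L × 324,000 L = 2423 g.
Product at 14.3% available Cl: 2423 / 0.143 = 16,940 g.
Volume: 16,940 g ÷ 1.11 g/mL = 15,260 mL.

15.3 L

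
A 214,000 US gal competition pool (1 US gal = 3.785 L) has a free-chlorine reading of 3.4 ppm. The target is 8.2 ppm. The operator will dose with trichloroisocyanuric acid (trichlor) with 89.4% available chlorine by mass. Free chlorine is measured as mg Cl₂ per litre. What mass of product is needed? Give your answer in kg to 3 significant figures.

4.35 kg

Volume: 214,000 US gal × 3.785 L/gal = 809,990 L.
Chlorine deficit: 8.2 − 3.4 = 4.8 ppm = 4.8 mg/L as Cl₂.
Cl₂ equivalent needed: 4.8 mg/L × 809,990 L = 3,888,000 mg = 3888 g.
Product at 89.4% available chlorine: 3888 / 0.894 = 4349 g.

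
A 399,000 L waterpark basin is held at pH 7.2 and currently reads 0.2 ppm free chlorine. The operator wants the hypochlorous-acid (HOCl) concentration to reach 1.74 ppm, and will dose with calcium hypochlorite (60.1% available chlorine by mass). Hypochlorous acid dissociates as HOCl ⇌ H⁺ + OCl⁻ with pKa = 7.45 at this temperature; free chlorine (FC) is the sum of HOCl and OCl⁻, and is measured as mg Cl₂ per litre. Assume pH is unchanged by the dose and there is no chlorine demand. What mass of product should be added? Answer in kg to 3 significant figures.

[OCl⁻]/[HOCl] = 10^(pH − pKa) = 10^(7.2 − 7.45) = 0.5623; fraction as HOCl = 1/(1 + 0.5623) = 0.6401.
Free chlorine required for 1.74 ppm HOCl: 1.74 / 0.6401 = 2.718 ppm.
FC to add: 2.718 − 0.2 = 2.518 mg/L as Cl₂.
Cl₂ equivalent: 2.518 mg/L × 399,000 L = 1005 g.
Product at 60.1% available Cl: 1005 / 0.601 = 1672 g.

1.67 kg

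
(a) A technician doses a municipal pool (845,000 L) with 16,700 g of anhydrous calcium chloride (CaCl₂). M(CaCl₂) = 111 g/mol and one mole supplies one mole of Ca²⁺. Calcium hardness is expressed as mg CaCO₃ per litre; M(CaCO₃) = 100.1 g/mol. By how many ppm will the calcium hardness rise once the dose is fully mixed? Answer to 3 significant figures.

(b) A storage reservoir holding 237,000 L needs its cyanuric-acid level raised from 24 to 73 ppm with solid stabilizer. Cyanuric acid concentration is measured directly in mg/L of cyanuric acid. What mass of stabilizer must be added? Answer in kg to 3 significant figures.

(a) Moles of Ca²⁺: 16,700 g ÷ 111 g/mol = 150.5 mol.
(a) As CaCO₃: 150.5 mol × 100.1 g/mol = 15,060 g.
(a) Rise: 15,060 g / 845,000 L × 1000 = 17.82 mg/L.

(b) CYA to add: (73 − 24) = 49 mg/L × 237,000 L = 11,610 g cyanuric acid.

(a) 17.8 ppm; (b) 11.6 kg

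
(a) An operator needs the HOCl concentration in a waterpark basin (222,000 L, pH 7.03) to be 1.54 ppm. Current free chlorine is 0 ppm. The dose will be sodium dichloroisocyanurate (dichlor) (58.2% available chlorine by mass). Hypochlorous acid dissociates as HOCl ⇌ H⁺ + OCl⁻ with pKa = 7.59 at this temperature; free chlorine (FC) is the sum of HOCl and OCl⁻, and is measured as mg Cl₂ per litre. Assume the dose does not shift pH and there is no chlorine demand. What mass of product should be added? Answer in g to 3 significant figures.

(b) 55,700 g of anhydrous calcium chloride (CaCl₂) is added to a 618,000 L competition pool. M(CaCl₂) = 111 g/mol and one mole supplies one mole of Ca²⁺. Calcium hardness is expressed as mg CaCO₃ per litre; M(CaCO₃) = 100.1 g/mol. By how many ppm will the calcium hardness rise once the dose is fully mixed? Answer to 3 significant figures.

(a) [OCl⁻]/[HOCl] = 10^(pH − pKa) = 10^(7.03 − 7.59) = 0.2754; fraction as HOCl = 1/(1 + 0.2754) = 0.7841.
(a) Free chlorine required for 1.54 ppm HOCl: 1.54 / 0.7841 = 1.964 ppm.
(a) FC to add: 1.964 − 0 = 1.964 mg/L as Cl₂.
(a) Cl₂ equivalent: 1.964 mg/L × 222,000 L = 436 g.
(a) Product at 58.2% available Cl: 436 / 0.582 = 749.2 g.

(b) Moles of Ca²⁺: 55,700 g ÷ 111 g/mol = 501.8 mol.
(b) As CaCO₃: 501.8 mol × 100.1 g/mol = 50,230 g.
(b) Rise: 50,230 g / 618,000 L × 1000 = 81.28 mg/L.

(a) 749 g; (b) 81.3 ppm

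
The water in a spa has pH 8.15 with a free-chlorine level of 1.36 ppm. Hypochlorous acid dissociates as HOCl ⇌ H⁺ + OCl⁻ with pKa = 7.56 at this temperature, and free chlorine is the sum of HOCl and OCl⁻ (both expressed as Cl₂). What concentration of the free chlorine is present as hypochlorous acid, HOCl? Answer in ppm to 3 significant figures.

0.278 ppm

[OCl⁻]/[HOCl] = 10^(pH − pKa) = 10^(8.15 − 7.56) = 10^0.59 = 3.89.
Fraction as HOCl = 1 / (1 + 3.89) = 0.2045.
HOCl = 0.2045 × 1.36 ppm = 0.2781 ppm.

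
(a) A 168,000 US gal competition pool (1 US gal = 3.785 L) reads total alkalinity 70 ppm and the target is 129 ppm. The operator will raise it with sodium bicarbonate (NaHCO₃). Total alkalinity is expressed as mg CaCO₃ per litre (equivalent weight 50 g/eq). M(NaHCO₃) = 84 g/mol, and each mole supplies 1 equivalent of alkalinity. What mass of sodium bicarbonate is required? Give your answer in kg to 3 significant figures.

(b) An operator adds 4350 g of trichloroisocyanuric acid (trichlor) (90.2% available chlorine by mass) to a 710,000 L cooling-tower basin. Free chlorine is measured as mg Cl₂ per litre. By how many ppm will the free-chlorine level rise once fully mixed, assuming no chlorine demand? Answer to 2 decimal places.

(a) 63.0 kg; (b) 5.53 ppm

(a) Volume: 168,000 US gal × 3.785 L/gal = 635,880 L.
(a) Alkalinity to add: (129 − 70) = 59 mg/L as CaCO₃ × 635,880 L = 37,520 g as CaCO₃.
(a) Equivalents: 37,520 g ÷ 50 g/eq = 750.3 eq.
(a) NaHCO₃ supplies 1 eq per mole → 750.3 mol.
(a) Mass: 750.3 mol × 84 g/mol = 63,030 g.

(b) Available chlorine delivered: 4350 g × 0.902 = 3924 g as Cl₂.
(b) Concentration rise: 3924 g / 710,000 L = 5.526 mg/L = 5.53 ppm.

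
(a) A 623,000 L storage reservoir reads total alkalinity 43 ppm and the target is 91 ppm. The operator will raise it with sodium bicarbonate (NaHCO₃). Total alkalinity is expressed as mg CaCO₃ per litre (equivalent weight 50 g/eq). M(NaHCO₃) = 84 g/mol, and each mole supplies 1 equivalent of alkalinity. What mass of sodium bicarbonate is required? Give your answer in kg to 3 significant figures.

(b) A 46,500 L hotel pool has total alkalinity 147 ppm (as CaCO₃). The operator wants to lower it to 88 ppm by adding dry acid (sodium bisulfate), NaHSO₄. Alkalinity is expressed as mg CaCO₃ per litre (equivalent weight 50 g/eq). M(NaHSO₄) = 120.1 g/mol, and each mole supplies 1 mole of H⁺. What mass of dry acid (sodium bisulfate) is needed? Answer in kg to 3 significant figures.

(a) 50.2 kg; (b) 6.59 kg

(a) Alkalinity to add: (91 − 43) = 48 mg/L as CaCO₃ × 623,000 L = 29,900 g as CaCO₃.
(a) Equivalents: 29,900 g ÷ 50 g/eq = 598.1 eq.
(a) NaHCO₃ supplies 1 eq per mole → 598.1 mol.
(a) Mass: 598.1 mol × 84 g/mol = 50,240 g.

(b) Alkalinity to neutralize: (147 − 88) = 59 mg/L as CaCO₃ × 46,500 L = 2744 g as CaCO₃.
(b) Equivalents of H⁺ required: 2744 ÷ 50 g/eq = 54.87 eq = 54.87 mol NaHSO₄.
(b) Mass of NaHSO₄: 54.87 × 120.1 = 6590 g.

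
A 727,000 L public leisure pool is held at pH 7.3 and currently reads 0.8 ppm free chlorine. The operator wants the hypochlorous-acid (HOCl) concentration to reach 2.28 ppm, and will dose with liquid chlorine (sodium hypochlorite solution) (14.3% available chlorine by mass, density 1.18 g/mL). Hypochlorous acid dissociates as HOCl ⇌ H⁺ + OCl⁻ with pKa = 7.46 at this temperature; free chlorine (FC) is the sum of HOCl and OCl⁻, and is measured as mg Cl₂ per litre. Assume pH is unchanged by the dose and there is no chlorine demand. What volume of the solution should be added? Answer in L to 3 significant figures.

[OCl⁻]/[HOCl] = 10^(pH − pKa) = 10^(7.3 − 7.46) = 0.6918; fraction as HOCl = 1/(1 + 0.6918) = 0.5911.
Free chlorine required for 2.28 ppm HOCl: 2.28 / 0.5911 = 3.857 ppm.
FC to add: 3.857 − 0.8 = 3.057 mg/L as Cl₂.
Cl₂ equivalent: 3.057 mg/L × 727,000 L = 2223 g.
Product at 14.3% available Cl: 2223 / 0.143 = 15,540 g.
Volume: 15,540 g ÷ 1.18 g/mL = 13,170 mL.

13.2 L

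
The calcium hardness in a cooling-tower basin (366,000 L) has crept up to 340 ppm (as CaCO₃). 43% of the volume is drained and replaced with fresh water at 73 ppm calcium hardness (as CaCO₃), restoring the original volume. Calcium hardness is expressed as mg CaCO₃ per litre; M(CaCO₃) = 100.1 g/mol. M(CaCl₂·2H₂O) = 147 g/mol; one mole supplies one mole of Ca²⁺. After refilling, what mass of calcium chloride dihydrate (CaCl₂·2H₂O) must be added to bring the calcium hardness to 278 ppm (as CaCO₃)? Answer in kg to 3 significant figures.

28.4 kg

After draining 43% and refilling: 340 × 0.57 + 73 × 0.43 = 225.19 ppm.
Deficit to target: 278 − 225.19 = 52.81 mg/L.
As CaCO₃: 52.81 mg/L × 366,000 L = 19,330 g; ÷ 100.1 = 193.1 mol Ca²⁺.
Mass: 193.1 × 147 = 28,380 g.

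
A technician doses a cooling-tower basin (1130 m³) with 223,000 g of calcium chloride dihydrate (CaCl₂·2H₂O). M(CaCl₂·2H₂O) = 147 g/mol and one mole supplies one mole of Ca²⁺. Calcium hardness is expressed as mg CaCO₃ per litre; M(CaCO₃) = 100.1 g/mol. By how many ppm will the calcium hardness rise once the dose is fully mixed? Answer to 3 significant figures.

134 ppm

Volume: 1130 m³ = 1,130,000 L.
Moles of Ca²⁺: 223,000 g ÷ 147 g/mol = 1517 mol.
As CaCO₃: 1517 mol × 100.1 g/mol = 151,900 g.
Rise: 151,900 g / 1,130,000 L × 1000 = 134.4 mg/L.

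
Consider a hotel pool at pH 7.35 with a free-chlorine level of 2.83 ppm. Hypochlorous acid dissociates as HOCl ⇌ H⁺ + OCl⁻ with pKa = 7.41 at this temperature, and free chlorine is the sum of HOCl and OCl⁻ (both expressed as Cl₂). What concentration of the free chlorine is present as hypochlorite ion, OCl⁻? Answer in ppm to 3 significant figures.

1.32 ppm

[OCl⁻]/[HOCl] = 10^(pH − pKa) = 10^(7.35 − 7.41) = 10^-0.06 = 0.871.
Fraction as HOCl = 1 / (1 + 0.871) = 0.5345.
OCl⁻ = (1 − 0.5345) × 2.83 ppm = 1.317 ppm.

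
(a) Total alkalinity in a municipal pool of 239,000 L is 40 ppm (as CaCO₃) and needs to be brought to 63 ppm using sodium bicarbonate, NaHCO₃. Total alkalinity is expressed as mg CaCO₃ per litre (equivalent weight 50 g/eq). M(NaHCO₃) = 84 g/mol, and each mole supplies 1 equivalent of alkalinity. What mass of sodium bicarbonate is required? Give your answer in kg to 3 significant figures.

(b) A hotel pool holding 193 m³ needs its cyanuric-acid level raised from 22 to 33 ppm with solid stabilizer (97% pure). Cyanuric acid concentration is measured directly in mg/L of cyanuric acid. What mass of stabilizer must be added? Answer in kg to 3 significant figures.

(a) Alkalinity to add: (63 − 40) = 23 mg/L as CaCO₃ × 239,000 L = 5497 g as CaCO₃.
(a) Equivalents: 5497 g ÷ 50 g/eq = 109.9 eq.
(a) NaHCO₃ supplies 1 eq per mole → 109.9 mol.
(a) Mass: 109.9 mol × 84 g/mol = 9235 g.

(b) Volume: 193 m³ = 193,000 L.
(b) CYA to add: (33 − 22) = 11 mg/L × 193,000 L = 2123 g cyanuric acid.
(b) At 97% purity: 2123 / 0.97 = 2189 g product.

(a) 9.23 kg; (b) 2.19 kg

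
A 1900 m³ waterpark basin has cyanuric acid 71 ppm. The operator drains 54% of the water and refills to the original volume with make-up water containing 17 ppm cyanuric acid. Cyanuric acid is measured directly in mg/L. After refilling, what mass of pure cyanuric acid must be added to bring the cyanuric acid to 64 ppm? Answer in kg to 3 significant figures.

42.1 kg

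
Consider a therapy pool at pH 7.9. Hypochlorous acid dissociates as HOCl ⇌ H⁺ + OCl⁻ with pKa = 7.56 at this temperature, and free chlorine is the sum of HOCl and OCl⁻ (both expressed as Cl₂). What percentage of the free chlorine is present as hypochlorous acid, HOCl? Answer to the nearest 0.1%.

31.4%

[OCl⁻]/[HOCl] = 10^(pH − pKa) = 10^(7.9 − 7.56) = 10^0.34 = 2.188.
Fraction as HOCl = 1 / (1 + 2.188) = 0.3137.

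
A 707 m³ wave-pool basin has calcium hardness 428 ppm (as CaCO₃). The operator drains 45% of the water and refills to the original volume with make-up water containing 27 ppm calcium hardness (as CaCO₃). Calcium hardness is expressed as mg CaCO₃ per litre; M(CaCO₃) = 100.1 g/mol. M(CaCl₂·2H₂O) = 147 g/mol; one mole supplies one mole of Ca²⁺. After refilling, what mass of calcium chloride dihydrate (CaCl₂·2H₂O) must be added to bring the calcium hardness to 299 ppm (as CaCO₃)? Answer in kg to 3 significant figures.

53.4 kg

Volume: 707 m³ = 707,000 L.
After draining 45% and refilling: 428 × 0.55 + 27 × 0.45 = 247.55 ppm.
Deficit to target: 299 − 247.55 = 51.45 mg/L.
As CaCO₃: 51.45 mg/L × 707,000 L = 36,380 g; ÷ 100.1 = 363.4 mol Ca²⁺.
Mass: 363.4 × 147 = 53,420 g.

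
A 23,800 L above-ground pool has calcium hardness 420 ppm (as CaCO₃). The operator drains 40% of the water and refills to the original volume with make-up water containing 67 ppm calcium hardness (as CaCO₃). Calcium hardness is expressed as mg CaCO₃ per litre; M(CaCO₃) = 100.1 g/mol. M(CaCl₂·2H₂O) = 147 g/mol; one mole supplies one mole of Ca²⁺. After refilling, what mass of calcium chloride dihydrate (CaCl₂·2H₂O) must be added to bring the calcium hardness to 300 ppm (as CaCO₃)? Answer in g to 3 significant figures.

After draining 40% and refilling: 420 × 0.60 + 67 × 0.40 = 278.8 ppm.
Deficit to target: 300 − 278.8 = 21.2 mg/L.
As CaCO₃: 21.2 mg/L × 23,800 L = 504.6 g; ÷ 100.1 = 5.041 mol Ca²⁺.
Mass: 5.041 × 147 = 741 g.

741 g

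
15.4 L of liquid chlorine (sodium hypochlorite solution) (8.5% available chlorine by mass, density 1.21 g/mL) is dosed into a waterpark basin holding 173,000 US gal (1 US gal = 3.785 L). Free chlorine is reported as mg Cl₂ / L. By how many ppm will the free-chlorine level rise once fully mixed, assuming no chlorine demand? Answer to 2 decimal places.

Volume: 173,000 US gal × 3.785 L/gal = 654,805 L.
Mass of solution: 15.4 L × 1000 mL/L × 1.21 g/mL = 18,630 g.
Available chlorine delivered: 18,630 g × 0.085 = 1584 g as Cl₂.
Concentration rise: 1584 g / 654,805 L = 2.419 mg/L = 2.42 ppm.

2.42 ppm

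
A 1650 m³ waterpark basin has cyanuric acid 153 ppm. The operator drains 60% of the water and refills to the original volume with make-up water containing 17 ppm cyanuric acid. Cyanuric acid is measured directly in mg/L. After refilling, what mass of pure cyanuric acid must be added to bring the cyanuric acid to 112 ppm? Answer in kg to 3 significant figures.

Volume: 1650 m³ = 1,650,000 L.
After draining 60% and refilling: 153 × 0.40 + 17 × 0.60 = 71.4 ppm.
Deficit to target: 112 − 71.4 = 40.6 mg/L.
Mass: 40.6 mg/L × 1,650,000 L = 66,990 g cyanuric acid.

67.0 kg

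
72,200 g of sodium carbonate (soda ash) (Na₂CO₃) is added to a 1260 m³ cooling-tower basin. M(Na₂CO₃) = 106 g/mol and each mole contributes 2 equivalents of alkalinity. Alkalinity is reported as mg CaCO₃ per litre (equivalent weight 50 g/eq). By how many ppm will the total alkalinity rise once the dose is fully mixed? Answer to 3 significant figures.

54.1 ppm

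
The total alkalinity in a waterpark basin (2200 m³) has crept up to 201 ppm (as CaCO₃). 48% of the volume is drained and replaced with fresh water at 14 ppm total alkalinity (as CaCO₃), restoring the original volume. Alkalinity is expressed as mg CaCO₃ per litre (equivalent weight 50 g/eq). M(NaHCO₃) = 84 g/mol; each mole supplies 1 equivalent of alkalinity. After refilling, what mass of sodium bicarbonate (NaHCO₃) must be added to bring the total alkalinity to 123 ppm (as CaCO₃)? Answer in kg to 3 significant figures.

43.5 kg

Volume: 2200 m³ = 2,200,000 L.
After draining 48% and refilling: 201 × 0.52 + 14 × 0.48 = 111.24 ppm.
Deficit to target: 123 − 111.24 = 11.76 mg/L.
As CaCO₃: 11.76 mg/L × 2,200,000 L = 25,870 g; ÷ 50 g/eq ÷ 1 = 517.4 mol NaHCO₃.
Mass: 517.4 × 84 = 43,460 g.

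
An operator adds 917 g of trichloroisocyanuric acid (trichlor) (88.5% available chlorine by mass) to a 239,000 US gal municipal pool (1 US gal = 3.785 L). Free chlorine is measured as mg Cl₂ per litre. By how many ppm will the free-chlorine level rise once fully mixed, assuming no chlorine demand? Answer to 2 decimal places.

Volume: 239,000 US gal × 3.785 L/gal = 904,615 L.
Available chlorine delivered: 917 g × 0.885 = 811.5 g as Cl₂.
Concentration rise: 811.5 g / 904,615 L = 0.8971 mg/L = 0.90 ppm.

0.90 ppm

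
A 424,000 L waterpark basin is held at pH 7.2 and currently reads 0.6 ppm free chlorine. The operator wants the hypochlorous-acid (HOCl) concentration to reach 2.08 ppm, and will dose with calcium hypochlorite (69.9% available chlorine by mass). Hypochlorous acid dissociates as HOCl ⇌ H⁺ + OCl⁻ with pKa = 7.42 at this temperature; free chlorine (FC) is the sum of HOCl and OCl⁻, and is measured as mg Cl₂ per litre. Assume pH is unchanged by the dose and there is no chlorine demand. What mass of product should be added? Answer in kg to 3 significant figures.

1.66 kg

[OCl⁻]/[HOCl] = 10^(pH − pKa) = 10^(7.2 − 7.42) = 0.6026; fraction as HOCl = 1/(1 + 0.6026) = 0.624.
Free chlorine required for 2.08 ppm HOCl: 2.08 / 0.624 = 3.333 ppm.
FC to add: 3.333 − 0.6 = 2.733 mg/L as Cl₂.
Cl₂ equivalent: 2.733 mg/L × 424,000 L = 1159 g.
Product at 69.9% available Cl: 1159 / 0.699 = 1658 g.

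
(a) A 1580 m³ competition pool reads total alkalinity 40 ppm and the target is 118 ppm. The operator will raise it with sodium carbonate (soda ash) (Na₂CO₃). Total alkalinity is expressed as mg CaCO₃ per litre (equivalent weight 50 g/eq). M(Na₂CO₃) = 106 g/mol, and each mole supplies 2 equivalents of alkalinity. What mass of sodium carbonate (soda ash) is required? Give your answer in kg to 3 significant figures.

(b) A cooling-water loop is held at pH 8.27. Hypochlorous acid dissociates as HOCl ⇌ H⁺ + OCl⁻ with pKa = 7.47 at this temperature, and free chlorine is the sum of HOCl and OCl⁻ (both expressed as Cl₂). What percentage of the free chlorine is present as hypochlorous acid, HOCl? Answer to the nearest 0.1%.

(a) 131 kg; (b) 13.7%

(a) Volume: 1580 m³ = 1,580,000 L.
(a) Alkalinity to add: (118 − 40) = 78 mg/L as CaCO₃ × 1,580,000 L = 123,200 g as CaCO₃.
(a) Equivalents: 123,200 g ÷ 50 g/eq = 2465 eq.
(a) Each mole of Na₂CO₃ supplies 2 eq, so 2465 / 2 = 1232 mol.
(a) Mass: 1232 mol × 106 g/mol = 130,600 g.

(b) [OCl⁻]/[HOCl] = 10^(pH − pKa) = 10^(8.27 − 7.47) = 10^0.80 = 6.31.
(b) Fraction as HOCl = 1 / (1 + 6.31) = 0.1368.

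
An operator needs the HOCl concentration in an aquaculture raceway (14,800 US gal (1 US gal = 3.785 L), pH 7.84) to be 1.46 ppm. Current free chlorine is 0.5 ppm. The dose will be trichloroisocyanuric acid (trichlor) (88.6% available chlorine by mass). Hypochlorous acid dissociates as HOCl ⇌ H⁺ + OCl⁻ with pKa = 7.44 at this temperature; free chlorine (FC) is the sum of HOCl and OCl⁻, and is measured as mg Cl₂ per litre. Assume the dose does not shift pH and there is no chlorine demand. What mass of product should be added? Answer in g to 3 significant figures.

293 g

Volume: 14,800 US gal × 3.785 L/gal = 56,018 L.
[OCl⁻]/[HOCl] = 10^(pH − pKa) = 10^(7.84 − 7.44) = 2.512; fraction as HOCl = 1/(1 + 2.512) = 0.2847.
Free chlorine required for 1.46 ppm HOCl: 1.46 / 0.2847 = 5.127 ppm.
FC to add: 5.127 − 0.5 = 4.627 mg/L as Cl₂.
Cl₂ equivalent: 4.627 mg/L × 56,018 L = 259.2 g.
Product at 88.6% available Cl: 259.2 / 0.886 = 292.6 g.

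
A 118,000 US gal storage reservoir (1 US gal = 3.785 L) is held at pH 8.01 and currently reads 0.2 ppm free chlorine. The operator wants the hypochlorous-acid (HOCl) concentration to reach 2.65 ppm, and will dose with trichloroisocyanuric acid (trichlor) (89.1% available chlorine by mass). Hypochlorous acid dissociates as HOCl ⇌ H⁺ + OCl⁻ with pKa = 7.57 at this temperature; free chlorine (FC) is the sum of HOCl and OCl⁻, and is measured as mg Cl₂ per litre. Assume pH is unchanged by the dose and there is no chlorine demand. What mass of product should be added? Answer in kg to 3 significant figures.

4.89 kg

Volume: 118,000 US gal × 3.785 L/gal = 446,630 L.
[OCl⁻]/[HOCl] = 10^(pH − pKa) = 10^(8.01 − 7.57) = 2.754; fraction as HOCl = 1/(1 + 2.754) = 0.2664.
Free chlorine required for 2.65 ppm HOCl: 2.65 / 0.2664 = 9.949 ppm.
FC to add: 9.949 − 0.2 = 9.749 mg/L as Cl₂.
Cl₂ equivalent: 9.749 mg/L × 446,630 L = 4354 g.
Product at 89.1% available Cl: 4354 / 0.891 = 4887 g.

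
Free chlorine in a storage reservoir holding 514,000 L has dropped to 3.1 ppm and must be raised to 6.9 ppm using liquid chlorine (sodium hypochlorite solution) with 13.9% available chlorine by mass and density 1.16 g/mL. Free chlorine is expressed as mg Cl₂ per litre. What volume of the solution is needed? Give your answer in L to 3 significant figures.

12.1 L

Chlorine deficit: 6.9 − 3.1 = 3.8 ppm = 3.8 mg/L as Cl₂.
Cl₂ equivalent needed: 3.8 mg/L × 514,000 L = 1,953,000 mg = 1953 g.
Product at 13.9% available chlorine: 1953 / 0.139 = 14,050 g.
Volume at density 1.16 g/mL: 14,050 g ÷ 1.16 g/mL = 12,110 mL.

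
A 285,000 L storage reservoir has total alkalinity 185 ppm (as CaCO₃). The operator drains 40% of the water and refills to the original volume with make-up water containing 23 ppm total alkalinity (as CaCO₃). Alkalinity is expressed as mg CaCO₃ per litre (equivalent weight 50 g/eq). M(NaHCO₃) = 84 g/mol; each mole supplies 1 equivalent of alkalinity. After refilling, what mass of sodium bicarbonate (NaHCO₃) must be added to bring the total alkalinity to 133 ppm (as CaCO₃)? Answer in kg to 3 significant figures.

After draining 40% and refilling: 185 × 0.60 + 23 × 0.40 = 120.2 ppm.
Deficit to target: 133 − 120.2 = 12.8 mg/L.
As CaCO₃: 12.8 mg/L × 285,000 L = 3648 g; ÷ 50 g/eq ÷ 1 = 72.96 mol NaHCO₃.
Mass: 72.96 × 84 = 6129 g.

6.13 kg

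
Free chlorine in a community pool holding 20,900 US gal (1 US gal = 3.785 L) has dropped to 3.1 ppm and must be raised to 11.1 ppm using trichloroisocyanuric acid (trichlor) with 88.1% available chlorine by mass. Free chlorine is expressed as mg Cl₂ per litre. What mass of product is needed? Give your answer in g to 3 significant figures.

718 g

Volume: 20,900 US gal × 3.785 L/gal = 79,106 L.
Chlorine deficit: 11.1 − 3.1 = 8 ppm = 8 mg/L as Cl₂.
Cl₂ equivalent needed: 8 mg/L × 79,106 L = 632,900 mg = 632.9 g.
Product at 88.1% available chlorine: 632.9 / 0.881 = 718.3 g.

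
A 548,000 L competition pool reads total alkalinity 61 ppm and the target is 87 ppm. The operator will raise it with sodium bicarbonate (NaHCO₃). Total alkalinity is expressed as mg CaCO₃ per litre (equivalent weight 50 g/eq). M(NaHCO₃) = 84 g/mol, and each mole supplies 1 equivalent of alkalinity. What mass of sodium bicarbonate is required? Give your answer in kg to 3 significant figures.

23.9 kg

Alkalinity to add: (87 − 61) = 26 mg/L as CaCO₃ × 548,000 L = 14,250 g as CaCO₃.
Equivalents: 14,250 g ÷ 50 g/eq = 285 eq.
NaHCO₃ supplies 1 eq per mole → 285 mol.
Mass: 285 mol × 84 g/mol = 23,940 g.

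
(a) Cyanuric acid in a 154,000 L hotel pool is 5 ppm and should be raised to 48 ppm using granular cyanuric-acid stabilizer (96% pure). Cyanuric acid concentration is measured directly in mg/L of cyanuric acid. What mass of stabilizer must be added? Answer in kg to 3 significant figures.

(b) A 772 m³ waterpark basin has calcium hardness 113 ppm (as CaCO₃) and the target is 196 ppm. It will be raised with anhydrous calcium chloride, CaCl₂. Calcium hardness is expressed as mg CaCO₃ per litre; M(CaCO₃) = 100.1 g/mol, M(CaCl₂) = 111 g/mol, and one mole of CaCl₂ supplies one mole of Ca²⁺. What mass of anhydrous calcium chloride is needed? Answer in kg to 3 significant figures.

(a) 6.90 kg; (b) 71.1 kg

(a) CYA to add: (48 − 5) = 43 mg/L × 154,000 L = 6622 g cyanuric acid.
(a) At 96% purity: 6622 / 0.96 = 6898 g product.

(b) Volume: 772 m³ = 772,000 L.
(b) Hardness to add: (196 − 113) = 83 mg/L as CaCO₃ × 772,000 L = 64,080 g as CaCO₃.
(b) Moles of Ca²⁺ (1 mol Ca²⁺ ≡ 1 mol CaCO₃): 64,080 / 100.1 g/mol = 640.1 mol.
(b) Mass of CaCl₂: 640.1 × 111 = 71,050 g.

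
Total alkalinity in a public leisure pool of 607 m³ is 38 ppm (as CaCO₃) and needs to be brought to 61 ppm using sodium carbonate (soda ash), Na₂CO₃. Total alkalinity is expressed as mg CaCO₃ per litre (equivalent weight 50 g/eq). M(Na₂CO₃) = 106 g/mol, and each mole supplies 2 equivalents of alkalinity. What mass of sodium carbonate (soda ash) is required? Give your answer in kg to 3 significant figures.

Volume: 607 m³ = 607,000 L.
Alkalinity to add: (61 − 38) = 23 mg/L as CaCO₃ × 607,000 L = 13,960 g as CaCO₃.
Equivalents: 13,960 g ÷ 50 g/eq = 279.2 eq.
Each mole of Na₂CO₃ supplies 2 eq, so 279.2 / 2 = 139.6 mol.
Mass: 139.6 mol × 106 g/mol = 14,800 g.

14.8 kg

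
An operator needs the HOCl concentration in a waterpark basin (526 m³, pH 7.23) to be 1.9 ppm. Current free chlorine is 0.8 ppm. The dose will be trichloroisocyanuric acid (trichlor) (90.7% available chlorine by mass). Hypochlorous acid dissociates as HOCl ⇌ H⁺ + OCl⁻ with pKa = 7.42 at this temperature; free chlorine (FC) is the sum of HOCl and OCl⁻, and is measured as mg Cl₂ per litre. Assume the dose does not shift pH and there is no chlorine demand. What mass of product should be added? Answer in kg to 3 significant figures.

Volume: 526 m³ = 526,000 L.
[OCl⁻]/[HOCl] = 10^(pH − pKa) = 10^(7.23 − 7.42) = 0.6457; fraction as HOCl = 1/(1 + 0.6457) = 0.6077.
Free chlorine required for 1.9 ppm HOCl: 1.9 / 0.6077 = 3.127 ppm.
FC to add: 3.127 − 0.8 = 2.327 mg/L as Cl₂.
Cl₂ equivalent: 2.327 mg/L × 526,000 L = 1224 g.
Product at 90.7% available Cl: 1224 / 0.907 = 1349 g.

1.35 kg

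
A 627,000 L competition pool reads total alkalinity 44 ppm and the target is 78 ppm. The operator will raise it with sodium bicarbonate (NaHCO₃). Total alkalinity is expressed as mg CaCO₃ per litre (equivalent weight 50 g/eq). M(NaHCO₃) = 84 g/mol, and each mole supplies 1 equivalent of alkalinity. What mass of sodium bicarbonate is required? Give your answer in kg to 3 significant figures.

35.8 kg

Alkalinity to add: (78 − 44) = 34 mg/L as CaCO₃ × 627,000 L = 21,320 g as CaCO₃.
Equivalents: 21,320 g ÷ 50 g/eq = 426.4 eq.
NaHCO₃ supplies 1 eq per mole → 426.4 mol.
Mass: 426.4 mol × 84 g/mol = 35,810 g.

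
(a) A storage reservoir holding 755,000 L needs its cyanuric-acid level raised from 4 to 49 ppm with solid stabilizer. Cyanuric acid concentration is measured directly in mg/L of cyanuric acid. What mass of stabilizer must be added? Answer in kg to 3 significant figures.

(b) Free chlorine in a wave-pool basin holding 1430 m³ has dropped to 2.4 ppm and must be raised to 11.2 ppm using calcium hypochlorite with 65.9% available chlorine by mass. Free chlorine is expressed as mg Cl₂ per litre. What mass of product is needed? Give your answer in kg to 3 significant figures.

(a) CYA to add: (49 − 4) = 45 mg/L × 755,000 L = 33,980 g cyanuric acid.

(b) Volume: 1430 m³ = 1,430,000 L.
(b) Chlorine deficit: 11.2 − 2.4 = 8.8 ppm = 8.8 mg/L as Cl₂.
(b) Cl₂ equivalent needed: 8.8 mg/L × 1,430,000 L = 12,580,000 mg = 12,580 g.
(b) Product at 65.9% available chlorine: 12,580 / 0.659 = 19,100 g.

(a) 34.0 kg; (b) 19.1 kg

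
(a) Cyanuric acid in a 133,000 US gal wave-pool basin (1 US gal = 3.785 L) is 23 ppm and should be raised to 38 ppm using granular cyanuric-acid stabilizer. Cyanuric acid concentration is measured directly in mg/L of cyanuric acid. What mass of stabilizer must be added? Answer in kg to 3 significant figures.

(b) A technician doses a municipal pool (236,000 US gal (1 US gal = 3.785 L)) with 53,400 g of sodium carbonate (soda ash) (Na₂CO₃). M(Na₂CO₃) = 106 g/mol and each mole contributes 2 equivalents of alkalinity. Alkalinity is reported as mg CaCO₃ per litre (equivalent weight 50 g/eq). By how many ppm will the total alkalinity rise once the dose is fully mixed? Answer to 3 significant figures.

(a) Volume: 133,000 US gal × 3.785 L/gal = 503,405 L.
(a) CYA to add: (38 − 23) = 15 mg/L × 503,405 L = 7551 g cyanuric acid.

(b) Volume: 236,000 US gal × 3.785 L/gal = 893,260 L.
(b) Moles of Na₂CO₃: 53,400 g ÷ 106 g/mol = 503.8 mol → 1008 eq of alkalinity.
(b) As CaCO₃: 1008 eq × 50 g/eq = 50,380 g.
(b) Rise: 50,380 g / 893,260 L × 1000 = 56.4 mg/L.

(a) 7.55 kg; (b) 56.4 ppm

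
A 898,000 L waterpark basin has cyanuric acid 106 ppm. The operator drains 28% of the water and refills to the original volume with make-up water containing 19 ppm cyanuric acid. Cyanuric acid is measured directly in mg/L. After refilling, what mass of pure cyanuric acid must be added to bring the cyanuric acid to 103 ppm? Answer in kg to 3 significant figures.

19.2 kg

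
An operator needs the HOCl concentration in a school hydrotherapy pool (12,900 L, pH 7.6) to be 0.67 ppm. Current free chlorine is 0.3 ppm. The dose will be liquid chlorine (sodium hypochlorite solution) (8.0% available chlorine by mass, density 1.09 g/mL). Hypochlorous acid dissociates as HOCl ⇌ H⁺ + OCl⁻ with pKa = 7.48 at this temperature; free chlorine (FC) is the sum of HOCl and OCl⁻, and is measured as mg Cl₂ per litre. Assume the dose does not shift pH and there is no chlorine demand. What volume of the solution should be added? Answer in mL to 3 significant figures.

185 mL

[OCl⁻]/[HOCl] = 10^(pH − pKa) = 10^(7.6 − 7.48) = 1.318; fraction as HOCl = 1/(1 + 1.318) = 0.4314.
Free chlorine required for 0.67 ppm HOCl: 0.67 / 0.4314 = 1.553 ppm.
FC to add: 1.553 − 0.3 = 1.253 mg/L as Cl₂.
Cl₂ equivalent: 1.253 mg/L × 12,900 L = 16.17 g.
Product at 8.0% available Cl: 16.17 / 0.08 = 202.1 g.
Volume: 202.1 g ÷ 1.09 g/mL = 185.4 mL.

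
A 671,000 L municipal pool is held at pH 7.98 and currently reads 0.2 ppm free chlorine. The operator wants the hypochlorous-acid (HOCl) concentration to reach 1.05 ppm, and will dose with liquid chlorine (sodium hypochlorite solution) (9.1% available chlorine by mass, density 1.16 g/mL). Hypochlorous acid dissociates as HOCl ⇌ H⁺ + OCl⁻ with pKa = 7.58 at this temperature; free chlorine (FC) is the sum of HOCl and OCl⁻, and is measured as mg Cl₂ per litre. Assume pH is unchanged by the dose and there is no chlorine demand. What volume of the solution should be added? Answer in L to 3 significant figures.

[OCl⁻]/[HOCl] = 10^(pH − pKa) = 10^(7.98 − 7.58) = 2.512; fraction as HOCl = 1/(1 + 2.512) = 0.2847.
Free chlorine required for 1.05 ppm HOCl: 1.05 / 0.2847 = 3.687 ppm.
FC to add: 3.687 − 0.2 = 3.487 mg/L as Cl₂.
Cl₂ equivalent: 3.487 mg/L × 671,000 L = 2340 g.
Product at 9.1% available Cl: 2340 / 0.091 = 25,720 g.
Volume: 25,720 g ÷ 1.16 g/mL = 22,170 mL.

22.2 L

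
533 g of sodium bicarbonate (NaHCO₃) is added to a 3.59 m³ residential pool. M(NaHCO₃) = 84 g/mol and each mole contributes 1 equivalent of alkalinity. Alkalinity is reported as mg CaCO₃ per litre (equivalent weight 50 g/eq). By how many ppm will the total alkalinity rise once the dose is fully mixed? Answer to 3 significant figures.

88.4 ppm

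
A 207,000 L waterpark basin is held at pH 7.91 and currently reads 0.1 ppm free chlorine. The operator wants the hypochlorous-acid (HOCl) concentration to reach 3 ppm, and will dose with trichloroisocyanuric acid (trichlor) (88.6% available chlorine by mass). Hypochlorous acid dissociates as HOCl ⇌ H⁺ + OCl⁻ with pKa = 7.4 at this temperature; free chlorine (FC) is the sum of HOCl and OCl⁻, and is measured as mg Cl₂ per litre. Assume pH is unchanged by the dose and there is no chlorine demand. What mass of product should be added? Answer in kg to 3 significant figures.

2.95 kg

[OCl⁻]/[HOCl] = 10^(pH − pKa) = 10^(7.91 − 7.4) = 3.236; fraction as HOCl = 1/(1 + 3.236) = 0.2361.
Free chlorine required for 3 ppm HOCl: 3 / 0.2361 = 12.71 ppm.
FC to add: 12.71 − 0.1 = 12.61 mg/L as Cl₂.
Cl₂ equivalent: 12.61 mg/L × 207,000 L = 2610 g.
Product at 88.6% available Cl: 2610 / 0.886 = 2946 g.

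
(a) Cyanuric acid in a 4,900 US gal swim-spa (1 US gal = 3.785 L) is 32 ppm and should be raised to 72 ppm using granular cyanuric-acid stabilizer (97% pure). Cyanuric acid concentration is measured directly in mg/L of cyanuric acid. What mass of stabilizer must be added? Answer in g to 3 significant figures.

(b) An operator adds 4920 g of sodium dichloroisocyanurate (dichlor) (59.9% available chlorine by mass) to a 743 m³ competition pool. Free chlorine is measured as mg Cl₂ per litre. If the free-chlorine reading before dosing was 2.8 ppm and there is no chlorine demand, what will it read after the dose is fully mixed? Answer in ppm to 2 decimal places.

(a) 765 g; (b) 6.77 ppm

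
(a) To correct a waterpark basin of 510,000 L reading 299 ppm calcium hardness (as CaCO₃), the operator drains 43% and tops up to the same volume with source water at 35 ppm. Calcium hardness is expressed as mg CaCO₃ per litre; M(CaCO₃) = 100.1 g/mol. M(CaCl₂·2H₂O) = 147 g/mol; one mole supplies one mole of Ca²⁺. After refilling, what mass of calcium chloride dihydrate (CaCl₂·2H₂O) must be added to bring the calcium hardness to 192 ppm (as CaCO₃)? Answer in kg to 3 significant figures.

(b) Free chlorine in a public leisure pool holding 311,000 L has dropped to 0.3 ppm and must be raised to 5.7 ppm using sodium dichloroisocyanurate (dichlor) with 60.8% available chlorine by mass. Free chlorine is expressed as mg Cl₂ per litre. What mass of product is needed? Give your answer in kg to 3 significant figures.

(a) 4.88 kg; (b) 2.76 kg

(a) After draining 43% and refilling: 299 × 0.57 + 35 × 0.43 = 185.48 ppm.
(a) Deficit to target: 192 − 185.48 = 6.52 mg/L.
(a) As CaCO₃: 6.52 mg/L × 510,000 L = 3325 g; ÷ 100.1 = 33.22 mol Ca²⁺.
(a) Mass: 33.22 × 147 = 4883 g.

(b) Chlorine deficit: 5.7 − 0.3 = 5.4 ppm = 5.4 mg/L as Cl₂.
(b) Cl₂ equivalent needed: 5.4 mg/L × 311,000 L = 1,679,000 mg = 1679 g.
(b) Product at 60.8% available chlorine: 1679 / 0.608 = 2762 g.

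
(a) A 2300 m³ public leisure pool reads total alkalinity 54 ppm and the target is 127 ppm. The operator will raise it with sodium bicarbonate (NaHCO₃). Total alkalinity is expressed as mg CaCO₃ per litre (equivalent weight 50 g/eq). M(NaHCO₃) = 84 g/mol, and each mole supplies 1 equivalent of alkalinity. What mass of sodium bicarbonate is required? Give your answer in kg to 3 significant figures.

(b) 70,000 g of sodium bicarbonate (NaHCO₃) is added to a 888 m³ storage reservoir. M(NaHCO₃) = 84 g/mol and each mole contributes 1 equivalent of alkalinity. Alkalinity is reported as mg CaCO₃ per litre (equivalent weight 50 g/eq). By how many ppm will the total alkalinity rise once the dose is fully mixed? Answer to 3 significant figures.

(a) Volume: 2300 m³ = 2,300,000 L.
(a) Alkalinity to add: (127 − 54) = 73 mg/L as CaCO₃ × 2,300,000 L = 167,900 g as CaCO₃.
(a) Equivalents: 167,900 g ÷ 50 g/eq = 3358 eq.
(a) NaHCO₃ supplies 1 eq per mole → 3358 mol.
(a) Mass: 3358 mol × 84 g/mol = 282,100 g.

(b) Volume: 888 m³ = 888,000 L.
(b) Moles of NaHCO₃: 70,000 g ÷ 84 g/mol = 833.3 mol → 833.3 eq of alkalinity.
(b) As CaCO₃: 833.3 eq × 50 g/eq = 41,670 g.
(b) Rise: 41,670 g / 888,000 L × 1000 = 46.92 mg/L.

(a) 282 kg; (b) 46.9 ppm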